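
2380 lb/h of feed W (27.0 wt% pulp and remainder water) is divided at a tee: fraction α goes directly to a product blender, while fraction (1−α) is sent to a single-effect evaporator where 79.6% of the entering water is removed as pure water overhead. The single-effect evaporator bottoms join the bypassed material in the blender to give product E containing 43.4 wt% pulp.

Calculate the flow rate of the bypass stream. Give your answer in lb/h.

832.3 lb/h

All 2380×0.270 = 642.6 lb/h of pulp reaches E, so E = 642.6/0.434 = 1480.6 lb/h and vapour = 899.35 lb/h.
The evaporator receives (1−α)·2380 of feed at 0.730 water and removes 0.796 of that water:
0.796×0.730×(1−α)×2380 = 899.35
(1−α) = 899.35/1383 = 0.6503;  α = 0.3497.
Bypass flow = 0.3497×2380 = 832.27 lb/h.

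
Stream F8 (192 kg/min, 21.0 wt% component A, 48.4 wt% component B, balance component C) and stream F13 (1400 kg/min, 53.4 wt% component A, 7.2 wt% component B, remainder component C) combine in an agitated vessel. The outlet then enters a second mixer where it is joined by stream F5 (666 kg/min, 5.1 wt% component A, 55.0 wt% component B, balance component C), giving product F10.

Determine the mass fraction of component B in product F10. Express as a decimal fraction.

Overall, product flow = 2258 kg/min.
component B in = 192×0.484 + 1400×0.072 + 666×0.550 = 560.03 kg/min.
component B fraction in F10 = 0.248.

0.248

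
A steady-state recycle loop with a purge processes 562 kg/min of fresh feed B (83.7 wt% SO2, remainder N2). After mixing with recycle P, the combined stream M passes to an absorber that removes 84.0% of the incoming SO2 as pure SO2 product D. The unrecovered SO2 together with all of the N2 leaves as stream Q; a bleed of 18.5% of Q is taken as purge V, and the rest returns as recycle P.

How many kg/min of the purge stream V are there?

N2 enters only via B and leaves only via the purge: 562×0.163 = 0.185×(N2 in Q), and the absorber passes all N2, so N2 in M = N2 in Q = 495.17 kg/min.
SO2 in M: m_A = 562×0.837 + (1−0.185)·(1−0.840)·m_A, so m_A = 470.39/0.8696 = 540.93 kg/min.
Q = (1−0.840)×540.93 + 495.17 = 581.72 kg/min.
Purge V = 0.185×581.72 = 107.62 kg/min.

107.6 kg/min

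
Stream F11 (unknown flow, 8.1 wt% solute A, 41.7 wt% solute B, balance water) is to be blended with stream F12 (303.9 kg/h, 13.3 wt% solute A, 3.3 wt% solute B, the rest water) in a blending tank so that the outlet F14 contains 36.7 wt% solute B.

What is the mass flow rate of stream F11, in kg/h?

2030 kg/h

Let F11 be the unknown flow. Total out = 303.9 + F11.
solute B balance: 10.029 + 0.417·F11 = 0.367·(303.9 + F11)
(0.417 − 0.367)·F11 = 0.367×303.9 − 10.029 = 101.5
F11 = 101.5 / 0.050 = 2030.1 kg/h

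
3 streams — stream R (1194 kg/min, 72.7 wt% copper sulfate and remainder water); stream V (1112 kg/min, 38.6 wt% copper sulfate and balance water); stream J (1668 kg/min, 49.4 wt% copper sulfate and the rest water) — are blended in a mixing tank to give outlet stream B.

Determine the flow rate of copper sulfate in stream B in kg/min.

copper sulfate out = copper sulfate in = 1194×0.727 + 1112×0.386 + 1668×0.494 = 2121.3 kg/min.

2121 kg/min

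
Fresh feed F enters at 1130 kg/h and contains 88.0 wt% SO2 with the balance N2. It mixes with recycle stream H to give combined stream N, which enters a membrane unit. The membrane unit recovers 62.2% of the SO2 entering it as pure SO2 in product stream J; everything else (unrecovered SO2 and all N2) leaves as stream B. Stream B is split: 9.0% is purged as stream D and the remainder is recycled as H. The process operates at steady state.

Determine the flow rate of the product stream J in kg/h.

942.8 kg/h

SO2 in N: m_A = 1130×0.880 + (1−0.090)·(1−0.622)·m_A, so m_A = 994.4/0.6560 = 1515.8 kg/h.
Product J = 0.622×1515.8 = 942.83 kg/h.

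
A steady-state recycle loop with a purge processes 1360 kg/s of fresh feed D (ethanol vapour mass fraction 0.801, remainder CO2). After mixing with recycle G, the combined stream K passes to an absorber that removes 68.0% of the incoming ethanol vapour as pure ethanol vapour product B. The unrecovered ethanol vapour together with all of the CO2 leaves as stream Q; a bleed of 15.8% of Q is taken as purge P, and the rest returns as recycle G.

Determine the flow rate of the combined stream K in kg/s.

CO2 enters only via D and leaves only via the purge: 1360×0.199 = 0.158×(CO2 in Q), and the absorber passes all CO2, so CO2 in K = CO2 in Q = 1712.9 kg/s.
ethanol vapour in K: m_A = 1360×0.801 + (1−0.158)·(1−0.680)·m_A, so m_A = 1089.4/0.7306 = 1491.1 kg/s.
K = 1491.1 + 1712.9 = 3204 kg/s.

3204 kg/s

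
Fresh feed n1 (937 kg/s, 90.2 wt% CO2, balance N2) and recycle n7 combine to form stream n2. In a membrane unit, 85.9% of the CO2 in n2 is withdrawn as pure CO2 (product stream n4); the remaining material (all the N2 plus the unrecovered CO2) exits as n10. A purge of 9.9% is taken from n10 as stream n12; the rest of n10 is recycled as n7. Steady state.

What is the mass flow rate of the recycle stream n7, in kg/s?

958.7 kg/s

N2 enters only via n1 and leaves only via the purge: 937×0.098 = 0.099×(N2 in n10), and the membrane unit passes all N2, so N2 in n2 = N2 in n10 = 927.54 kg/s.
CO2 in n2: m_A = 937×0.902 + (1−0.099)·(1−0.859)·m_A, so m_A = 845.17/0.8730 = 968.17 kg/s.
n10 = (1−0.859)×968.17 + 927.54 = 1064 kg/s.
Recycle n7 = (1−0.099)×1064 = 958.71 kg/s.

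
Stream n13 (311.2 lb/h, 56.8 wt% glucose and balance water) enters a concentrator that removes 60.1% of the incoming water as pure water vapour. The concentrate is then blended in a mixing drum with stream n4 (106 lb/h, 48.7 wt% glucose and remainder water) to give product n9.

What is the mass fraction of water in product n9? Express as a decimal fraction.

0.321

Vapour removed = 0.601×0.432×311.2 = 80.797 lb/h; concentrate = 230.4 lb/h.
water reaching the mixer = 53.641 (from concentrate) + 106×0.513 = 108.02 lb/h.
Product flow = 230.4 + 106 = 336.4 lb/h; water fraction = 0.321.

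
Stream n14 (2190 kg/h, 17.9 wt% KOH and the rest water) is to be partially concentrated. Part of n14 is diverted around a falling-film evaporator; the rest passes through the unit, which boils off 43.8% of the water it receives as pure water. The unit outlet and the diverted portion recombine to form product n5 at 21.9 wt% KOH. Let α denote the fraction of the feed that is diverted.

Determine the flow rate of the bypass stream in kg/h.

1078 kg/h

All 2190×0.179 = 392.01 kg/h of KOH reaches n5, so n5 = 392.01/0.219 = 1790 kg/h and vapour = 400 kg/h.
The evaporator receives (1−α)·2190 of feed at 0.821 water and removes 0.438 of that water:
0.438×0.821×(1−α)×2190 = 400
(1−α) = 400/787.52 = 0.5079;  α = 0.4921.
Bypass flow = 0.4921×2190 = 1077.6 kg/h.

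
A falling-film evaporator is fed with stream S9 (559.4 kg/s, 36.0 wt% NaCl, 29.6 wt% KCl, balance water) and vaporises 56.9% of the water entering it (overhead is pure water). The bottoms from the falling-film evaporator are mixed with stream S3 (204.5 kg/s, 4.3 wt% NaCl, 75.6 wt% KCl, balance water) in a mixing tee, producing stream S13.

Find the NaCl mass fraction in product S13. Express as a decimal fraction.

Vapour removed = 0.569×0.344×559.4 = 109.49 kg/s; concentrate = 449.91 kg/s.
NaCl reaching the mixer = 201.38 (from concentrate) + 204.5×0.043 = 210.18 kg/s.
Product flow = 449.91 + 204.5 = 654.41 kg/s; NaCl fraction = 0.321.

0.321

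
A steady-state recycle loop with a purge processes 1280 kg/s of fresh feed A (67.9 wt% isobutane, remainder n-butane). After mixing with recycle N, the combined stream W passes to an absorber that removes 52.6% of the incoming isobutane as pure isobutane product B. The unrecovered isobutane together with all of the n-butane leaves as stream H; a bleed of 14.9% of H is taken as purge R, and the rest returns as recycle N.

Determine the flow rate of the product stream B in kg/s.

766.2 kg/s

isobutane in W: m_A = 1280×0.679 + (1−0.149)·(1−0.526)·m_A, so m_A = 869.12/0.5966 = 1456.7 kg/s.
Product B = 0.526×1456.7 = 766.24 kg/s.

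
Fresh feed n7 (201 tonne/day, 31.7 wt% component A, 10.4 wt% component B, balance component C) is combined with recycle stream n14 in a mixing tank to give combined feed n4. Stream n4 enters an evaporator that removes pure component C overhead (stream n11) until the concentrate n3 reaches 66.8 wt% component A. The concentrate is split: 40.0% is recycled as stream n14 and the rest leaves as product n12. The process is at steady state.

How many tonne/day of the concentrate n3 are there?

159 tonne/day

Overall component A balance (none leaves overhead): component A in fresh feed = component A in product, i.e. 201×0.317 = (1−0.400)·n3·0.668.
n3 = 63.717/(0.668×0.600) = 158.97 tonne/day.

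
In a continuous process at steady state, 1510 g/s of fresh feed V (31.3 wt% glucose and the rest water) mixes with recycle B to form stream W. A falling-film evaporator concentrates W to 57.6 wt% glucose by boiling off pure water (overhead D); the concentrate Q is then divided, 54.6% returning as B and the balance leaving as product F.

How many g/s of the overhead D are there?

689.5 g/s

Overall glucose balance (none leaves overhead): glucose in fresh feed = glucose in product, i.e. 1510×0.313 = (1−0.546)·Q·0.576.
Q = 472.63/(0.576×0.454) = 1807.4 g/s.
Recycle B = 0.546×1807.4 = 986.81 g/s.
Combined feed W = 1510 + 986.81 = 2496.8 g/s.
Overhead D = W − Q = 2496.8 − 1807.4 = 689.46 g/s.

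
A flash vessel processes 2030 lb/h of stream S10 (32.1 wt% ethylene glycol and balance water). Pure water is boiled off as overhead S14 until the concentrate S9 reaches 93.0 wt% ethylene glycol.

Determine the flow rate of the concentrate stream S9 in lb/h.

ethylene glycol is conserved: 2030×0.321 = 651.63 lb/h all reports to the concentrate.
Concentrate = 651.63/(target fraction) = 700.68 lb/h.

700.7 lb/h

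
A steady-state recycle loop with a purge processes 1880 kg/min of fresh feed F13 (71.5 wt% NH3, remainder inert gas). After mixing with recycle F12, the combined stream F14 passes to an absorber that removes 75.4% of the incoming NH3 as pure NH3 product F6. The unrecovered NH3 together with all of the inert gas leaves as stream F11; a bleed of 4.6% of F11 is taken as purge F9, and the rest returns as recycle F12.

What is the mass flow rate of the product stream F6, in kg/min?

NH3 in F14: m_A = 1880×0.715 + (1−0.046)·(1−0.754)·m_A, so m_A = 1344.2/0.7653 = 1756.4 kg/min.
Product F6 = 0.754×1756.4 = 1324.3 kg/min.

1324 kg/min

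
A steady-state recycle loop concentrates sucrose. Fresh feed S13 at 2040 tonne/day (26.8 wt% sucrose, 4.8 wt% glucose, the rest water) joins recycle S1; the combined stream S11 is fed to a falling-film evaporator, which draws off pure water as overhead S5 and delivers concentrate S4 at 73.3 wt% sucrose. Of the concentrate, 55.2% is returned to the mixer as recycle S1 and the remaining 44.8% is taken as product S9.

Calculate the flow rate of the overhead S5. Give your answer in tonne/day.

Overall sucrose balance (none leaves overhead): sucrose in fresh feed = sucrose in product, i.e. 2040×0.268 = (1−0.552)·S4·0.733.
S4 = 546.72/(0.733×0.448) = 1664.9 tonne/day.
Recycle S1 = 0.552×1664.9 = 919.01 tonne/day.
Combined feed S11 = 2040 + 919.01 = 2959 tonne/day.
Overhead S5 = S11 − S4 = 2959 − 1664.9 = 1294.1 tonne/day.

1294 tonne/day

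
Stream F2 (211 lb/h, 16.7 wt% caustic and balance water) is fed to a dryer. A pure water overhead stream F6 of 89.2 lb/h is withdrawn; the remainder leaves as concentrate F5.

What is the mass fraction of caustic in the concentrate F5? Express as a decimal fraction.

caustic is not removed: 211×0.167 = 35.237 lb/h of caustic enters F5.
Concentrate = 211 − 89.2 = 121.8 lb/h.
Mass fraction = 35.237/121.8 = 0.289.

0.289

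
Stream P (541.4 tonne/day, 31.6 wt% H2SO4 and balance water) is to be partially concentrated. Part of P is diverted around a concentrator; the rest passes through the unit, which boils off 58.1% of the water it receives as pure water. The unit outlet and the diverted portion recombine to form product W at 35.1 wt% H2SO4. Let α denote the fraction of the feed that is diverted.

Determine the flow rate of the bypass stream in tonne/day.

All 541.4×0.316 = 171.08 tonne/day of H2SO4 reaches W, so W = 171.08/0.351 = 487.41 tonne/day and vapour = 53.986 tonne/day.
The evaporator receives (1−α)·541.4 of feed at 0.684 water and removes 0.581 of that water:
0.581×0.684×(1−α)×541.4 = 53.986
(1−α) = 53.986/215.15 = 0.2509;  α = 0.7491.
Bypass flow = 0.7491×541.4 = 405.55 tonne/day.

405.6 tonne/day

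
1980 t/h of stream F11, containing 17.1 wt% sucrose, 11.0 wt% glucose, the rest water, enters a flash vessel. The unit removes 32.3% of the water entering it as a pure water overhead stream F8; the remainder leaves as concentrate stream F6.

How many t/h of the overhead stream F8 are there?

459.8 t/h

water entering = 1980×0.719 = 1423.6 t/h; overhead removed = 0.323×1423.6 = 459.83 t/h.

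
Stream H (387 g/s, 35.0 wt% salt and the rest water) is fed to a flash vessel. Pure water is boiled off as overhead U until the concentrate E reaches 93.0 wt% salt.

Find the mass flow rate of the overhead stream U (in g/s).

salt is conserved: 387×0.350 = 135.45 g/s all reports to the concentrate.
Concentrate = 135.45/(target fraction) = 145.65 g/s.
Overhead = 387 − 145.65 = 241.35 g/s.

241.4 g/s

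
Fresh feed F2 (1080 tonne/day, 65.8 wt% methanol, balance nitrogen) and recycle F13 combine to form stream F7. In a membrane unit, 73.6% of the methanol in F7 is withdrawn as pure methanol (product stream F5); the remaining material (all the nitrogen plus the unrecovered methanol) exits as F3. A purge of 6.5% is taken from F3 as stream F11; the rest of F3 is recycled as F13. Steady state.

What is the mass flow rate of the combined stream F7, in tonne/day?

6626 tonne/day

nitrogen enters only via F2 and leaves only via the purge: 1080×0.342 = 0.065×(nitrogen in F3), and the membrane unit passes all nitrogen, so nitrogen in F7 = nitrogen in F3 = 5682.5 tonne/day.
methanol in F7: m_A = 1080×0.658 + (1−0.065)·(1−0.736)·m_A, so m_A = 710.64/0.7532 = 943.54 tonne/day.
F7 = 943.54 + 5682.5 = 6626 tonne/day.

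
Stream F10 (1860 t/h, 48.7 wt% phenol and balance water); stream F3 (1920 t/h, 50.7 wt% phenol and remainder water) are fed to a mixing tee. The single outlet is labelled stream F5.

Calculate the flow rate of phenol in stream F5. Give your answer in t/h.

phenol out = phenol in = 1860×0.487 + 1920×0.507 = 1879.3 t/h.

1879 t/h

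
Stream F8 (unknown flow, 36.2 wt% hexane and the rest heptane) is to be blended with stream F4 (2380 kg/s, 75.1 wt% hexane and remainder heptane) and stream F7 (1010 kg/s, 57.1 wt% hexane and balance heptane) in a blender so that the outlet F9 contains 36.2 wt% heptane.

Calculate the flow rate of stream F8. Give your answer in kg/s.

Let F8 be the unknown flow. Total out = 3390 + F8.
heptane balance: 1025.9 + 0.638·F8 = 0.362·(3390 + F8)
(0.638 − 0.362)·F8 = 0.362×3390 − 1025.9 = 201.27
F8 = 201.27 / 0.276 = 729.24 kg/s

729.2 kg/s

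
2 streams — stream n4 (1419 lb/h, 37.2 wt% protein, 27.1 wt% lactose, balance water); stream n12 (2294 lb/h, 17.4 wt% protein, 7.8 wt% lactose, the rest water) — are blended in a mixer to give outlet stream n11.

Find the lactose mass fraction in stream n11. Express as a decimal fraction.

0.152

Total flow out = 1419 + 2294 = 3713 lb/h.
lactose in = 1419×0.271 + 2294×0.078 = 563.48 lb/h.
lactose mass fraction in n11 = 563.48/3713 = 0.152.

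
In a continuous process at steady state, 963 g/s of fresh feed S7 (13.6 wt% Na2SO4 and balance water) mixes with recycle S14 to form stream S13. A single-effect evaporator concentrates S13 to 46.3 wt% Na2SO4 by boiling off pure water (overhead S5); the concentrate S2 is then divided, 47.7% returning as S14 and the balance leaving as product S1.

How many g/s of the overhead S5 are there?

Overall Na2SO4 balance (none leaves overhead): Na2SO4 in fresh feed = Na2SO4 in product, i.e. 963×0.136 = (1−0.477)·S2·0.463.
S2 = 130.97/(0.463×0.523) = 540.86 g/s.
Recycle S14 = 0.477×540.86 = 257.99 g/s.
Combined feed S13 = 963 + 257.99 = 1221 g/s.
Overhead S5 = S13 − S2 = 1221 − 540.86 = 680.13 g/s.

680.1 g/s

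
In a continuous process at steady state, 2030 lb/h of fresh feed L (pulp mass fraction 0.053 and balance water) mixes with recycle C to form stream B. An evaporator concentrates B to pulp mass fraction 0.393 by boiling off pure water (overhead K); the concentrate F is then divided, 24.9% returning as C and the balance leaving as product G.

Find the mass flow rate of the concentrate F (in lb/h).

364.5 lb/h

Overall pulp balance (none leaves overhead): pulp in fresh feed = pulp in product, i.e. 2030×0.053 = (1−0.249)·F·0.393.
F = 107.59/(0.393×0.751) = 364.54 lb/h.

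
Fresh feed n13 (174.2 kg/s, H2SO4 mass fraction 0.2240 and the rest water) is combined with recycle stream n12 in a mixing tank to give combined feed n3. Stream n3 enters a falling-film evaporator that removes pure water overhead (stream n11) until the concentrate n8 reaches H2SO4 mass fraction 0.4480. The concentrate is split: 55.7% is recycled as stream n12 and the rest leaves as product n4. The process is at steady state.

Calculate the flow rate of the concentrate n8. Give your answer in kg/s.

Overall H2SO4 balance (none leaves overhead): H2SO4 in fresh feed = H2SO4 in product, i.e. 174.2×0.224 = (1−0.557)·n8·0.448.
n8 = 39.021/(0.448×0.443) = 196.61 kg/s.

196.6 kg/s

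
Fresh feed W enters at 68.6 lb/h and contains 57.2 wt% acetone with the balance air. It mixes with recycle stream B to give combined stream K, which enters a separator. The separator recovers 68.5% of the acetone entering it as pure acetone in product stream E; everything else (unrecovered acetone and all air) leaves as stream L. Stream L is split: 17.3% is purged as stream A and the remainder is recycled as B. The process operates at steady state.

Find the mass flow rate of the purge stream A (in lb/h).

32.25 lb/h

air enters only via W and leaves only via the purge: 68.6×0.428 = 0.173×(air in L), and the separator passes all air, so air in K = air in L = 169.72 lb/h.
acetone in K: m_A = 68.6×0.572 + (1−0.173)·(1−0.685)·m_A, so m_A = 39.239/0.7395 = 53.062 lb/h.
L = (1−0.685)×53.062 + 169.72 = 186.43 lb/h.
Purge A = 0.173×186.43 = 32.252 lb/h.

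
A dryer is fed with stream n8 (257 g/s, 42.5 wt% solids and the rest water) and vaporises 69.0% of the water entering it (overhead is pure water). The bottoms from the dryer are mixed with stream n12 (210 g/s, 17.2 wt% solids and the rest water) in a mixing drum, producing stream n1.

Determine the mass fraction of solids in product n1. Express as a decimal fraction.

0.3982

Vapour removed = 0.690×0.575×257 = 101.96 g/s; concentrate = 155.04 g/s.
solids reaching the mixer = 109.22 (from concentrate) + 210×0.172 = 145.34 g/s.
Product flow = 155.04 + 210 = 365.04 g/s; solids fraction = 0.3982.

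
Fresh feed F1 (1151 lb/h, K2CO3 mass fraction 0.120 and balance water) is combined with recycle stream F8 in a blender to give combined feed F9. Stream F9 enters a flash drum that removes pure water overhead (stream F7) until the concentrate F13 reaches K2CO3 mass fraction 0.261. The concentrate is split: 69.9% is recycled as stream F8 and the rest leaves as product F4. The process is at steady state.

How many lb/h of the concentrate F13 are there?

Overall K2CO3 balance (none leaves overhead): K2CO3 in fresh feed = K2CO3 in product, i.e. 1151×0.120 = (1−0.699)·F13·0.261.
F13 = 138.12/(0.261×0.301) = 1758.1 lb/h.

1758 lb/h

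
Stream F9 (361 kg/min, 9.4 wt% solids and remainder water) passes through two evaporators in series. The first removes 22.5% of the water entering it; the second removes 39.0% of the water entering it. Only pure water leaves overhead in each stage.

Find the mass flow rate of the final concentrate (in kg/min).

188.6 kg/min

water in feed = 361×0.906 = 327.07 kg/min.
After stage 1: water left = (1−0.225)×327.07 = 253.48; stream total = 287.41 kg/min.
After stage 2: water left = (1−0.390)×253.48 = 154.62; final concentrate = 188.55 kg/min.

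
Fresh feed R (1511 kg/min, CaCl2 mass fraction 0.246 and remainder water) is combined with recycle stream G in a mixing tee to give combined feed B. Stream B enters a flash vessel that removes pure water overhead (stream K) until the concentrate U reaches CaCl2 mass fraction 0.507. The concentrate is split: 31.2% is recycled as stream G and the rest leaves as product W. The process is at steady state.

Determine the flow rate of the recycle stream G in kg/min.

332.5 kg/min

Overall CaCl2 balance (none leaves overhead): CaCl2 in fresh feed = CaCl2 in product, i.e. 1511×0.246 = (1−0.312)·U·0.507.
U = 371.71/(0.507×0.688) = 1065.6 kg/min.
Recycle G = 0.312×1065.6 = 332.47 kg/min.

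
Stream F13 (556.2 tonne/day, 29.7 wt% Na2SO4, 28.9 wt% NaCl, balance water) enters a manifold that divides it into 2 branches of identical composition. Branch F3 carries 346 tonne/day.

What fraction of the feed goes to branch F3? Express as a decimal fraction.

0.622

Fraction to F3 = 346/556.2 = 0.6221.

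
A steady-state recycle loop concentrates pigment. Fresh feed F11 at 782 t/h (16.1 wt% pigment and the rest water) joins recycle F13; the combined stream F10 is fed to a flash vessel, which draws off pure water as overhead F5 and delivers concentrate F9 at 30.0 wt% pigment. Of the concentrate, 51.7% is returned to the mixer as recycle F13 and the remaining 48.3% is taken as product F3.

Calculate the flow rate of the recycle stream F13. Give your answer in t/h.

Overall pigment balance (none leaves overhead): pigment in fresh feed = pigment in product, i.e. 782×0.161 = (1−0.517)·F9·0.300.
F9 = 125.9/(0.300×0.483) = 868.89 t/h.
Recycle F13 = 0.517×868.89 = 449.22 t/h.

449.2 t/h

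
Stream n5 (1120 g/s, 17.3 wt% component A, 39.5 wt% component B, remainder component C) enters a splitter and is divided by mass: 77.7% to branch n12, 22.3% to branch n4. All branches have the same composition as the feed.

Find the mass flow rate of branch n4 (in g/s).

249.8 g/s

Branch n4 flow = 0.223×1120 = 249.76 g/s.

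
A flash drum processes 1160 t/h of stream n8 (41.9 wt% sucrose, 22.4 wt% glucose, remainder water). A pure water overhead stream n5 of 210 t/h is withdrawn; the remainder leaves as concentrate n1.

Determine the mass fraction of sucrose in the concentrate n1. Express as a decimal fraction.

sucrose is not removed: 1160×0.419 = 486.04 t/h of sucrose enters n1.
Concentrate = 1160 − 210 = 950 t/h.
Mass fraction = 486.04/950 = 0.512.

0.512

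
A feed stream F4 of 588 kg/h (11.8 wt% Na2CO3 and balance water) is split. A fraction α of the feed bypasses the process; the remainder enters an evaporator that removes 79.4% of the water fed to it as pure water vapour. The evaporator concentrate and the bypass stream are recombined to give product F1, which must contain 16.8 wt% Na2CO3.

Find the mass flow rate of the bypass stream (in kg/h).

338.1 kg/h

All 588×0.118 = 69.384 kg/h of Na2CO3 reaches F1, so F1 = 69.384/0.168 = 413 kg/h and vapour = 175 kg/h.
The evaporator receives (1−α)·588 of feed at 0.882 water and removes 0.794 of that water:
0.794×0.882×(1−α)×588 = 175
(1−α) = 175/411.78 = 0.4250;  α = 0.5750.
Bypass flow = 0.5750×588 = 338.11 kg/h.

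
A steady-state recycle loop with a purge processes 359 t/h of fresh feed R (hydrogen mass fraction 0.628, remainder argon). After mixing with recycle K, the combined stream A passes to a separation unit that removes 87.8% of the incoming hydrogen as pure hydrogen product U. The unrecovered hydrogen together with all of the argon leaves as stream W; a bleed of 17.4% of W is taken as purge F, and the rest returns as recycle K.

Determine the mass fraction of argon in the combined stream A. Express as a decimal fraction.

argon enters only via R and leaves only via the purge: 359×0.372 = 0.174×(argon in W), and the separation unit passes all argon, so argon in A = argon in W = 767.52 t/h.
hydrogen in A: m_A = 359×0.628 + (1−0.174)·(1−0.878)·m_A, so m_A = 225.45/0.8992 = 250.72 t/h.
A = 250.72 + 767.52 = 1018.2 t/h.
argon fraction in A = 767.52/1018.2 = 0.754.

0.754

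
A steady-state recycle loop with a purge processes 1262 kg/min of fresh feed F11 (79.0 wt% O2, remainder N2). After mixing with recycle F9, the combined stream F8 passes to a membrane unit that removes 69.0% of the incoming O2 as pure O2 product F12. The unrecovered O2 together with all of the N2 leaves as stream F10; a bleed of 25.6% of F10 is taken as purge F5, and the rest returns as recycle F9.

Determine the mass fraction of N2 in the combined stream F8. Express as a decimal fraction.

0.4441

N2 enters only via F11 and leaves only via the purge: 1262×0.210 = 0.256×(N2 in F10), and the membrane unit passes all N2, so N2 in F8 = N2 in F10 = 1035.2 kg/min.
O2 in F8: m_A = 1262×0.790 + (1−0.256)·(1−0.690)·m_A, so m_A = 996.98/0.7694 = 1295.9 kg/min.
F8 = 1295.9 + 1035.2 = 2331.1 kg/min.
N2 fraction in F8 = 1035.2/2331.1 = 0.4441.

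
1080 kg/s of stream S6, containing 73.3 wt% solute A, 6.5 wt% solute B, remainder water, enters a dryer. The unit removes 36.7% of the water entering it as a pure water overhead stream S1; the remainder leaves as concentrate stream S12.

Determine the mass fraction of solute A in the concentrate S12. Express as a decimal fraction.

solute A is not removed: 1080×0.733 = 791.64 kg/s of solute A enters S12.
water entering = 1080×0.202 = 218.16 kg/s; overhead removed = 0.367×218.16 = 80.065 kg/s.
Concentrate = 1080 − 80.065 = 999.94 kg/s.
Mass fraction = 791.64/999.94 = 0.7917.

0.7917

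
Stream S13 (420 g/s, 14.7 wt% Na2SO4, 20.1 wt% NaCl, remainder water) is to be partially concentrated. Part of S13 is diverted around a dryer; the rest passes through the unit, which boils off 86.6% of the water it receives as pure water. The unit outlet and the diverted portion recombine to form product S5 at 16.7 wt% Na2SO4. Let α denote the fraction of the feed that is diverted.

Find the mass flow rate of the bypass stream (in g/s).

330.9 g/s

All 420×0.147 = 61.74 g/s of Na2SO4 reaches S5, so S5 = 61.74/0.167 = 369.7 g/s and vapour = 50.299 g/s.
The evaporator receives (1−α)·420 of feed at 0.652 water and removes 0.866 of that water:
0.866×0.652×(1−α)×420 = 50.299
(1−α) = 50.299/237.15 = 0.2121;  α = 0.7879.
Bypass flow = 0.7879×420 = 330.92 g/s.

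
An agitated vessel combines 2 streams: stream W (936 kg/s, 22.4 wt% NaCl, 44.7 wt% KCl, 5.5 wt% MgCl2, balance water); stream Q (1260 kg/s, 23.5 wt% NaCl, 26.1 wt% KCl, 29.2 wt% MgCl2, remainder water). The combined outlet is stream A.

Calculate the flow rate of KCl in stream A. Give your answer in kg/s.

KCl out = KCl in = 936×0.447 + 1260×0.261 = 747.25 kg/s.

747.3 kg/s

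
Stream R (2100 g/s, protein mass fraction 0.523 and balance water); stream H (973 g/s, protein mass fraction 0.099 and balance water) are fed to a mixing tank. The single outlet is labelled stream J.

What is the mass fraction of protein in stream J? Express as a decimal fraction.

0.389

Total flow out = 2100 + 973 = 3073 g/s.
protein in = 2100×0.523 + 973×0.099 = 1194.6 g/s.
protein mass fraction in J = 1194.6/3073 = 0.389.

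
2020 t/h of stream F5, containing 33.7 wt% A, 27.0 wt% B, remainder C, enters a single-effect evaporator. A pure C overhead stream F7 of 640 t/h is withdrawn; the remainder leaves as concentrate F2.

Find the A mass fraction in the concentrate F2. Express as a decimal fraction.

0.4933

A is not removed: 2020×0.337 = 680.74 t/h of A enters F2.
Concentrate = 2020 − 640 = 1380 t/h.
Mass fraction = 680.74/1380 = 0.4933.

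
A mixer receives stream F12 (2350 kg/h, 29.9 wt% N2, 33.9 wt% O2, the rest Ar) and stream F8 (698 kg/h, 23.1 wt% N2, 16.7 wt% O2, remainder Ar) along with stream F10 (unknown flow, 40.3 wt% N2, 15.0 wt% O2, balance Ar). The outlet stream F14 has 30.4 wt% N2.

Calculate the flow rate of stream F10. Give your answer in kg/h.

Let F10 be the unknown flow. Total out = 3048 + F10.
N2 balance: 863.89 + 0.403·F10 = 0.304·(3048 + F10)
(0.403 − 0.304)·F10 = 0.304×3048 − 863.89 = 62.704
F10 = 62.704 / 0.099 = 633.37 kg/h

633.4 kg/h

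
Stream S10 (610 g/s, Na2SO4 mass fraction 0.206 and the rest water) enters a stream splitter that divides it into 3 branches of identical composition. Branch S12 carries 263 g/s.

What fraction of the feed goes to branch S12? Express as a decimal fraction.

Fraction to S12 = 263/610 = 0.4311.

0.431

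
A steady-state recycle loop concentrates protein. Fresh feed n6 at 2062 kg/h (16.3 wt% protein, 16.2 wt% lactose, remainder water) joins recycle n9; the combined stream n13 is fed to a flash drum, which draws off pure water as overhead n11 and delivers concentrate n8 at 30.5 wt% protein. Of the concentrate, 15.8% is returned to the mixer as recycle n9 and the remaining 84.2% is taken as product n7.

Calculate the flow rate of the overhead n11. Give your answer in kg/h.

Overall protein balance (none leaves overhead): protein in fresh feed = protein in product, i.e. 2062×0.163 = (1−0.158)·n8·0.305.
n8 = 336.11/(0.305×0.842) = 1308.8 kg/h.
Recycle n9 = 0.158×1308.8 = 206.79 kg/h.
Combined feed n13 = 2062 + 206.79 = 2268.8 kg/h.
Overhead n11 = n13 − n8 = 2268.8 − 1308.8 = 960.01 kg/h.

960 kg/h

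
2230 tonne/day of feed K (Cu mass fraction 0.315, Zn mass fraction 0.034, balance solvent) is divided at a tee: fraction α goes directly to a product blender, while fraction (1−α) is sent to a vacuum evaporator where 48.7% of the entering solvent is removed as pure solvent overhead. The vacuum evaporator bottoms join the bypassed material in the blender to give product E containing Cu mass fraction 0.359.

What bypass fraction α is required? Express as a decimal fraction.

0.613

All 2230×0.315 = 702.45 tonne/day of Cu reaches E, so E = 702.45/0.359 = 1956.7 tonne/day and vapour = 273.31 tonne/day.
The evaporator receives (1−α)·2230 of feed at 0.651 solvent and removes 0.487 of that solvent:
0.487×0.651×(1−α)×2230 = 273.31
(1−α) = 273.31/706.99 = 0.3866;  α = 0.6134.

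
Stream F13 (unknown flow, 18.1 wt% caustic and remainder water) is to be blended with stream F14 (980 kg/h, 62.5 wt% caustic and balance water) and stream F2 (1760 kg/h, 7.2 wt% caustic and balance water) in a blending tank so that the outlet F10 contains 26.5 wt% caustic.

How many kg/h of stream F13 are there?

Let F13 be the unknown flow. Total out = 2740 + F13.
caustic balance: 739.22 + 0.181·F13 = 0.265·(2740 + F13)
(0.181 − 0.265)·F13 = 0.265×2740 − 739.22 = -13.12
F13 = -13.12 / -0.084 = 156.19 kg/h

156.2 kg/h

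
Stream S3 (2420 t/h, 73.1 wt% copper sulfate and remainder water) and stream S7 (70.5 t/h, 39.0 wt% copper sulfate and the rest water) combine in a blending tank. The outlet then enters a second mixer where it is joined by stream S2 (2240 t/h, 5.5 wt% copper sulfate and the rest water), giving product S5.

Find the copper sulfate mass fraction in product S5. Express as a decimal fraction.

0.4058

Overall, product flow = 4730.5 t/h.
copper sulfate in = 2420×0.731 + 70.5×0.390 + 2240×0.055 = 1919.7 t/h.
copper sulfate fraction in S5 = 0.4058.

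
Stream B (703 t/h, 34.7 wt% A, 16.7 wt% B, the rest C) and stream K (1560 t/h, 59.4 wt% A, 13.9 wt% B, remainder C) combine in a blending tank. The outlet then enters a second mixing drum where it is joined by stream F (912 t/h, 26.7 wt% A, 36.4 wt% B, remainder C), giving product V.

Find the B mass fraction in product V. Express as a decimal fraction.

0.210

Overall, product flow = 3175 t/h.
B in = 703×0.167 + 1560×0.139 + 912×0.364 = 666.21 t/h.
B fraction in V = 0.210.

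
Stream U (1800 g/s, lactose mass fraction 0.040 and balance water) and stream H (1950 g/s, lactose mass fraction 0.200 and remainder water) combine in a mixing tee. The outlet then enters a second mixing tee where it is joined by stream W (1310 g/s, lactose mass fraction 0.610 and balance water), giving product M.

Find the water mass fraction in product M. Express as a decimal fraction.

Overall, product flow = 5060 g/s.
water in = 1800×0.960 + 1950×0.800 + 1310×0.390 = 3798.9 g/s.
water fraction in M = 0.751.

0.751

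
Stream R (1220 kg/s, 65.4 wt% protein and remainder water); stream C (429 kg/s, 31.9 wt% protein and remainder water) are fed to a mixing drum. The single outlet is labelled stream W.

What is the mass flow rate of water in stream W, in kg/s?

714.3 kg/s

water out = water in = 1220×0.346 + 429×0.681 = 714.27 kg/s.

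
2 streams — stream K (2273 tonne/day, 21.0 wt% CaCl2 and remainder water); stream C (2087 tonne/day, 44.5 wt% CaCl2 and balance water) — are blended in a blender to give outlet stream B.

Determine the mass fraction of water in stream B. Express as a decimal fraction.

Total flow out = 2273 + 2087 = 4360 tonne/day.
water in = 2273×0.790 + 2087×0.555 = 2954 tonne/day.
water mass fraction in B = 2954/4360 = 0.678.

0.678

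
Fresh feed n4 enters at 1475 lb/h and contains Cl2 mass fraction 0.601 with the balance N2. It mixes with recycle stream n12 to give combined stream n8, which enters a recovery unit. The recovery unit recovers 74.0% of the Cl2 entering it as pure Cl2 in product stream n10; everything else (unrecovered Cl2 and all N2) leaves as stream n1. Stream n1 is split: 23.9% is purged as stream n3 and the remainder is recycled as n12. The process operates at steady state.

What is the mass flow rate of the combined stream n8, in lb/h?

3568 lb/h

N2 enters only via n4 and leaves only via the purge: 1475×0.399 = 0.239×(N2 in n1), and the recovery unit passes all N2, so N2 in n8 = N2 in n1 = 2462.4 lb/h.
Cl2 in n8: m_A = 1475×0.601 + (1−0.239)·(1−0.740)·m_A, so m_A = 886.48/0.8021 = 1105.1 lb/h.
n8 = 1105.1 + 2462.4 = 3567.6 lb/h.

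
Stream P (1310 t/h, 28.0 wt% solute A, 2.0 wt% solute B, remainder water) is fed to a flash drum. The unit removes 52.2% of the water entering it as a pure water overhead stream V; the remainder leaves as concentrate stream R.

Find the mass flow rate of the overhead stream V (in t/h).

water entering = 1310×0.700 = 917 t/h; overhead removed = 0.522×917 = 478.67 t/h.

478.7 t/h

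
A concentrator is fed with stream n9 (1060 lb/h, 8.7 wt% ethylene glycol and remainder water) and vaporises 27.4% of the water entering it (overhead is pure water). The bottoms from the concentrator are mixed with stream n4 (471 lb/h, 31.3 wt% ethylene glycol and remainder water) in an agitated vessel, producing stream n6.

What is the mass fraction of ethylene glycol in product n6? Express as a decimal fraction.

0.189

Vapour removed = 0.274×0.913×1060 = 265.17 lb/h; concentrate = 794.83 lb/h.
ethylene glycol reaching the mixer = 92.22 (from concentrate) + 471×0.313 = 239.64 lb/h.
Product flow = 794.83 + 471 = 1265.8 lb/h; ethylene glycol fraction = 0.189.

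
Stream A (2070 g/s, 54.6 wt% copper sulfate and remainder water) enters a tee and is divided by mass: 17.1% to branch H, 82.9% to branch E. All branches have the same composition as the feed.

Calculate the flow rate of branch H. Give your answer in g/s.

Branch H flow = 0.171×2070 = 353.97 g/s.

354 g/s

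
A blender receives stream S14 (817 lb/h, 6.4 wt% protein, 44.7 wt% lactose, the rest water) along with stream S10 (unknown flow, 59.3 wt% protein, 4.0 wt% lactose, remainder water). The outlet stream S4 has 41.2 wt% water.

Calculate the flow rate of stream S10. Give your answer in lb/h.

Let S10 be the unknown flow. Total out = 817 + S10.
water balance: 399.51 + 0.367·S10 = 0.412·(817 + S10)
(0.367 − 0.412)·S10 = 0.412×817 − 399.51 = -62.909
S10 = -62.909 / -0.045 = 1398 lb/h

1398 lb/h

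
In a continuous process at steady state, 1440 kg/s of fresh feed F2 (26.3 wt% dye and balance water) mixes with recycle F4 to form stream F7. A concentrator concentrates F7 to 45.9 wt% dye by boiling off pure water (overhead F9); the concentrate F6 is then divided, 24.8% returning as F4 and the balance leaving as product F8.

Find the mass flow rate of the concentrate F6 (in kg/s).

Overall dye balance (none leaves overhead): dye in fresh feed = dye in product, i.e. 1440×0.263 = (1−0.248)·F6·0.459.
F6 = 378.72/(0.459×0.752) = 1097.2 kg/s.

1097 kg/s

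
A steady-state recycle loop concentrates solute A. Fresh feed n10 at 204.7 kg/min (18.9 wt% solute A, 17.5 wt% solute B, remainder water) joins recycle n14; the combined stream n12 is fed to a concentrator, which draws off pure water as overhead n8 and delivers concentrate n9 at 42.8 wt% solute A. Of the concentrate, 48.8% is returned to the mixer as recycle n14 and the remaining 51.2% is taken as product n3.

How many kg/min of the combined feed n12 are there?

290.9 kg/min

Overall solute A balance (none leaves overhead): solute A in fresh feed = solute A in product, i.e. 204.7×0.189 = (1−0.488)·n9·0.428.
n9 = 38.688/(0.428×0.512) = 176.55 kg/min.
Recycle n14 = 0.488×176.55 = 86.156 kg/min.
Combined feed n12 = 204.7 + 86.156 = 290.86 kg/min.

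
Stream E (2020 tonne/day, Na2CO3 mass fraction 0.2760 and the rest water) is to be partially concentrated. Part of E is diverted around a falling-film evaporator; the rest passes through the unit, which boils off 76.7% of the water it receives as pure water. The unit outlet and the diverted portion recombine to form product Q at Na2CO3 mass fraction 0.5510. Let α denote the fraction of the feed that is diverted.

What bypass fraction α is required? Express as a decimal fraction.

All 2020×0.276 = 557.52 tonne/day of Na2CO3 reaches Q, so Q = 557.52/0.551 = 1011.8 tonne/day and vapour = 1008.2 tonne/day.
The evaporator receives (1−α)·2020 of feed at 0.724 water and removes 0.767 of that water:
0.767×0.724×(1−α)×2020 = 1008.2
(1−α) = 1008.2/1121.7 = 0.8988;  α = 0.1012.

0.101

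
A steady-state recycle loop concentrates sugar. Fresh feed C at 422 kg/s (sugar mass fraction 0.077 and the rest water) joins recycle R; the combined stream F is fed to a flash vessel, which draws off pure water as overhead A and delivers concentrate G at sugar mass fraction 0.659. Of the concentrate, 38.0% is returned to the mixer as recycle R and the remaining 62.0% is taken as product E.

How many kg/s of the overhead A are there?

Overall sugar balance (none leaves overhead): sugar in fresh feed = sugar in product, i.e. 422×0.077 = (1−0.380)·G·0.659.
G = 32.494/(0.659×0.620) = 79.529 kg/s.
Recycle R = 0.380×79.529 = 30.221 kg/s.
Combined feed F = 422 + 30.221 = 452.22 kg/s.
Overhead A = F − G = 452.22 − 79.529 = 372.69 kg/s.

372.7 kg/s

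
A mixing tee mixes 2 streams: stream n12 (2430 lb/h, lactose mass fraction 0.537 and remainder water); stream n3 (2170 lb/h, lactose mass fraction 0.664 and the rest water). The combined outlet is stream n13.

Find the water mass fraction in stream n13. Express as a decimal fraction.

0.403

Total flow out = 2430 + 2170 = 4600 lb/h.
water in = 2430×0.463 + 2170×0.336 = 1854.2 lb/h.
water mass fraction in n13 = 1854.2/4600 = 0.403.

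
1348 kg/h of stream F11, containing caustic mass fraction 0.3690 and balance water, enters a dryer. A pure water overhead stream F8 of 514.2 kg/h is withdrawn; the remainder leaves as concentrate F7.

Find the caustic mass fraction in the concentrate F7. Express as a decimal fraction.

caustic is not removed: 1348×0.369 = 497.41 kg/h of caustic enters F7.
Concentrate = 1348 − 514.2 = 833.8 kg/h.
Mass fraction = 497.41/833.8 = 0.5966.

0.5966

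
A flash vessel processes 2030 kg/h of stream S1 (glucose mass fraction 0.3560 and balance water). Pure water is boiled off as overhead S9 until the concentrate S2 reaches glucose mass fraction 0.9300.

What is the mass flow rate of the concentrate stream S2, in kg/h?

glucose is conserved: 2030×0.356 = 722.68 kg/h all reports to the concentrate.
Concentrate = 722.68/(target fraction) = 777.08 kg/h.

777.1 kg/h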